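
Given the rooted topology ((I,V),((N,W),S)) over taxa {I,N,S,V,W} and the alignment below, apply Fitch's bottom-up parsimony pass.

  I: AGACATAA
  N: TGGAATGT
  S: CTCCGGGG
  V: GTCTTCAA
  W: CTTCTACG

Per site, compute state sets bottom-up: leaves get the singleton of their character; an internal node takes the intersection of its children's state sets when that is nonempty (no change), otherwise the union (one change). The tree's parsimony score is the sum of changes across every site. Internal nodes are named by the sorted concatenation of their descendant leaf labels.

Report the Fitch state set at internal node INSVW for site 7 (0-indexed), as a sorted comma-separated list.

IV@0: {A} ∪ {G} = {A,G} (union, +1)
NW@0: {T} ∪ {C} = {C,T} (union, +1)
NSW@0: {C,T} ∩ {C} = {C} (intersection, +0)
INSVW@0: {A,G} ∪ {C} = {A,C,G} (union, +1)
IV@1: {G} ∪ {T} = {G,T} (union, +1)
NW@1: {G} ∪ {T} = {G,T} (union, +1)
NSW@1: {G,T} ∩ {T} = {T} (intersection, +0)
INSVW@1: {G,T} ∩ {T} = {T} (intersection, +0)
IV@2: {A} ∪ {C} = {A,C} (union, +1)
NW@2: {G} ∪ {T} = {G,T} (union, +1)
NSW@2: {G,T} ∪ {C} = {C,G,T} (union, +1)
INSVW@2: {A,C} ∩ {C,G,T} = {C} (intersection, +0)
IV@3: {C} ∪ {T} = {C,T} (union, +1)
NW@3: {A} ∪ {C} = {A,C} (union, +1)
NSW@3: {A,C} ∩ {C} = {C} (intersection, +0)
INSVW@3: {C,T} ∩ {C} = {C} (intersection, +0)
IV@4: {A} ∪ {T} = {A,T} (union, +1)
NW@4: {A} ∪ {T} = {A,T} (union, +1)
NSW@4: {A,T} ∪ {G} = {A,G,T} (union, +1)
INSVW@4: {A,T} ∩ {A,G,T} = {A,T} (intersection, +0)
IV@5: {T} ∪ {C} = {C,T} (union, +1)
NW@5: {T} ∪ {A} = {A,T} (union, +1)
NSW@5: {A,T} ∪ {G} = {A,G,T} (union, +1)
INSVW@5: {C,T} ∩ {A,G,T} = {T} (intersection, +0)
IV@6: {A} ∩ {A} = {A} (intersection, +0)
NW@6: {G} ∪ {C} = {C,G} (union, +1)
NSW@6: {C,G} ∩ {G} = {G} (intersection, +0)
INSVW@6: {A} ∪ {G} = {A,G} (union, +1)
IV@7: {A} ∩ {A} = {A} (intersection, +0)
NW@7: {T} ∪ {G} = {G,T} (union, +1)
NSW@7: {G,T} ∩ {G} = {G} (intersection, +0)
INSVW@7: {A} ∪ {G} = {A,G} (union, +1)
per-site changes: [3, 2, 3, 2, 3, 3, 2, 2]; total = 20

A,G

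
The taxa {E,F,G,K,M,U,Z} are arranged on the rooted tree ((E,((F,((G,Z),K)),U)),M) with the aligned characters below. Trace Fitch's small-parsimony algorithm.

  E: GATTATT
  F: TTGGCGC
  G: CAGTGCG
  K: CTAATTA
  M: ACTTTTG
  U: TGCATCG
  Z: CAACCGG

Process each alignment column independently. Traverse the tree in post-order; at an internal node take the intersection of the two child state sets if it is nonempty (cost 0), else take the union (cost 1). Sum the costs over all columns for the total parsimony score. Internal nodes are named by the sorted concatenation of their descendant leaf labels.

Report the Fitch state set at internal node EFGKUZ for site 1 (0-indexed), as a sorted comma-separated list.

A,G,T

site 0, node GZ: G={C} ∩ Z={C} → {C} (+0)
site 0, node GKZ: GZ={C} ∩ K={C} → {C} (+0)
site 0, node FGKZ: F={T} ∪ GKZ={C} → {C,T} (+1)
site 0, node FGKUZ: FGKZ={C,T} ∩ U={T} → {T} (+0)
site 0, node EFGKUZ: E={G} ∪ FGKUZ={T} → {G,T} (+1)
site 0, node EFGKMUZ: EFGKUZ={G,T} ∪ M={A} → {A,G,T} (+1)
site 1, node GZ: G={A} ∩ Z={A} → {A} (+0)
site 1, node GKZ: GZ={A} ∪ K={T} → {A,T} (+1)
site 1, node FGKZ: F={T} ∩ GKZ={A,T} → {T} (+0)
site 1, node FGKUZ: FGKZ={T} ∪ U={G} → {G,T} (+1)
site 1, node EFGKUZ: E={A} ∪ FGKUZ={G,T} → {A,G,T} (+1)
site 1, node EFGKMUZ: EFGKUZ={A,G,T} ∪ M={C} → {A,C,G,T} (+1)
site 2, node GZ: G={G} ∪ Z={A} → {A,G} (+1)
site 2, node GKZ: GZ={A,G} ∩ K={A} → {A} (+0)
site 2, node FGKZ: F={G} ∪ GKZ={A} → {A,G} (+1)
site 2, node FGKUZ: FGKZ={A,G} ∪ U={C} → {A,C,G} (+1)
site 2, node EFGKUZ: E={T} ∪ FGKUZ={A,C,G} → {A,C,G,T} (+1)
site 2, node EFGKMUZ: EFGKUZ={A,C,G,T} ∩ M={T} → {T} (+0)
site 3, node GZ: G={T} ∪ Z={C} → {C,T} (+1)
site 3, node GKZ: GZ={C,T} ∪ K={A} → {A,C,T} (+1)
site 3, node FGKZ: F={G} ∪ GKZ={A,C,T} → {A,C,G,T} (+1)
site 3, node FGKUZ: FGKZ={A,C,G,T} ∩ U={A} → {A} (+0)
site 3, node EFGKUZ: E={T} ∪ FGKUZ={A} → {A,T} (+1)
site 3, node EFGKMUZ: EFGKUZ={A,T} ∩ M={T} → {T} (+0)
site 4, node GZ: G={G} ∪ Z={C} → {C,G} (+1)
site 4, node GKZ: GZ={C,G} ∪ K={T} → {C,G,T} (+1)
site 4, node FGKZ: F={C} ∩ GKZ={C,G,T} → {C} (+0)
site 4, node FGKUZ: FGKZ={C} ∪ U={T} → {C,T} (+1)
site 4, node EFGKUZ: E={A} ∪ FGKUZ={C,T} → {A,C,T} (+1)
site 4, node EFGKMUZ: EFGKUZ={A,C,T} ∩ M={T} → {T} (+0)
site 5, node GZ: G={C} ∪ Z={G} → {C,G} (+1)
site 5, node GKZ: GZ={C,G} ∪ K={T} → {C,G,T} (+1)
site 5, node FGKZ: F={G} ∩ GKZ={C,G,T} → {G} (+0)
site 5, node FGKUZ: FGKZ={G} ∪ U={C} → {C,G} (+1)
site 5, node EFGKUZ: E={T} ∪ FGKUZ={C,G} → {C,G,T} (+1)
site 5, node EFGKMUZ: EFGKUZ={C,G,T} ∩ M={T} → {T} (+0)
site 6, node GZ: G={G} ∩ Z={G} → {G} (+0)
site 6, node GKZ: GZ={G} ∪ K={A} → {A,G} (+1)
site 6, node FGKZ: F={C} ∪ GKZ={A,G} → {A,C,G} (+1)
site 6, node FGKUZ: FGKZ={A,C,G} ∩ U={G} → {G} (+0)
site 6, node EFGKUZ: E={T} ∪ FGKUZ={G} → {G,T} (+1)
site 6, node EFGKMUZ: EFGKUZ={G,T} ∩ M={G} → {G} (+0)
per-site changes: [3, 4, 4, 4, 4, 4, 3]; total = 26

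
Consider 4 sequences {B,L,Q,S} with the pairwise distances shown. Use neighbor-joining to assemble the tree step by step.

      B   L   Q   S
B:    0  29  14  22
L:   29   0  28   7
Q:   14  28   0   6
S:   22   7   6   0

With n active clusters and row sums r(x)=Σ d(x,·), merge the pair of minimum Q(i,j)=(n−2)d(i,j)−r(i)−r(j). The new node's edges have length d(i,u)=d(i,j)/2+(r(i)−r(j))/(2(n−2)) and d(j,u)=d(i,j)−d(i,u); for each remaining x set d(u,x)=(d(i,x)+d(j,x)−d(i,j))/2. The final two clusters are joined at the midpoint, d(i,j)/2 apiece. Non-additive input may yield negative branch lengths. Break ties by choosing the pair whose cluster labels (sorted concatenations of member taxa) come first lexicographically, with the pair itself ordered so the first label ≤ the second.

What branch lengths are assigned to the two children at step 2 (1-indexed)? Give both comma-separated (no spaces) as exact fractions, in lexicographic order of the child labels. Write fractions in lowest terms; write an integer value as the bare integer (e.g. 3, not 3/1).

1. join B+Q (d=14, Q=-85) ⇒ BQ; edges |B|=45/4, |Q|=11/4
  updated: d(BQ,L)=43/2, d(BQ,S)=7
2. join BQ+L (d=43/2, Q=-71/2) ⇒ BLQ; edges |BQ|=43/4, |L|=43/4
  updated: d(BLQ,S)=-15/4
3. join BLQ+S (d=-15/4) ⇒ BLQS; edges |BLQ|=-15/8, |S|=-15/8
final tree: (((B:45/4,Q:11/4):43/4,L:43/4):-15/8,S:-15/8)
total length: 127/4

43/4,43/4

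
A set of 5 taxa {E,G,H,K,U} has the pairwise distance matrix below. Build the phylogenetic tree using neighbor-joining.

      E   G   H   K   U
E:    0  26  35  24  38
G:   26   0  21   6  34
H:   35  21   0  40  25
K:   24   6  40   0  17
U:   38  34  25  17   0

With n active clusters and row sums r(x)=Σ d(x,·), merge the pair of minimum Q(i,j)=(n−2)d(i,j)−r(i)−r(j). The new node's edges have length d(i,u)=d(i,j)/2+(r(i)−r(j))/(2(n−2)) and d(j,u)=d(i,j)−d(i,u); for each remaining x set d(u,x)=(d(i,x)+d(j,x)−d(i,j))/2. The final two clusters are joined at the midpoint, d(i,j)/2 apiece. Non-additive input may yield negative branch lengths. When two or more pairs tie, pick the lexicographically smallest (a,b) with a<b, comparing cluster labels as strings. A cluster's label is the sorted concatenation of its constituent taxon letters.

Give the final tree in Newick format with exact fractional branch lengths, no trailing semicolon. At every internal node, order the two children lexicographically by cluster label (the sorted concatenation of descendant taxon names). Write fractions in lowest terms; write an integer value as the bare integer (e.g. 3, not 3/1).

1. join H+U (d=25, Q=-160) ⇒ HU; edges |H|=41/3, |U|=34/3
  updated: d(E,HU)=24, d(G,HU)=15, d(HU,K)=16
2. join E+HU (d=24, Q=-81) ⇒ EHU; edges |E|=67/4, |HU|=29/4
  updated: d(EHU,G)=17/2, d(EHU,K)=8
3. join EHU+G (d=17/2, Q=-45/2) ⇒ EGHU; edges |EHU|=21/4, |G|=13/4
  updated: d(EGHU,K)=11/4
4. join EGHU+K (d=11/4) ⇒ EGHKU; edges |EGHU|=11/8, |K|=11/8
final tree: (((E:67/4,(H:41/3,U:34/3):29/4):21/4,G:13/4):11/8,K:11/8)
total length: 241/4

(((E:67/4,(H:41/3,U:34/3):29/4):21/4,G:13/4):11/8,K:11/8)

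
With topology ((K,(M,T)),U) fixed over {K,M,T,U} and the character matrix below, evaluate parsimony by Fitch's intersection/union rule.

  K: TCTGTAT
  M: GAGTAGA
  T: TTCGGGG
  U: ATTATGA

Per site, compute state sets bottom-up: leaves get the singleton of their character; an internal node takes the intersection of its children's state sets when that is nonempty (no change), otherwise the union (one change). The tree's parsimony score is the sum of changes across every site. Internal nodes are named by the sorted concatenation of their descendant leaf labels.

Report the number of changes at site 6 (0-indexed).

2

site 0, node MT: M={G} ∪ T={T} → {G,T} (+1)
site 0, node KMT: K={T} ∩ MT={G,T} → {T} (+0)
site 0, node KMTU: KMT={T} ∪ U={A} → {A,T} (+1)
site 1, node MT: M={A} ∪ T={T} → {A,T} (+1)
site 1, node KMT: K={C} ∪ MT={A,T} → {A,C,T} (+1)
site 1, node KMTU: KMT={A,C,T} ∩ U={T} → {T} (+0)
site 2, node MT: M={G} ∪ T={C} → {C,G} (+1)
site 2, node KMT: K={T} ∪ MT={C,G} → {C,G,T} (+1)
site 2, node KMTU: KMT={C,G,T} ∩ U={T} → {T} (+0)
site 3, node MT: M={T} ∪ T={G} → {G,T} (+1)
site 3, node KMT: K={G} ∩ MT={G,T} → {G} (+0)
site 3, node KMTU: KMT={G} ∪ U={A} → {A,G} (+1)
site 4, node MT: M={A} ∪ T={G} → {A,G} (+1)
site 4, node KMT: K={T} ∪ MT={A,G} → {A,G,T} (+1)
site 4, node KMTU: KMT={A,G,T} ∩ U={T} → {T} (+0)
site 5, node MT: M={G} ∩ T={G} → {G} (+0)
site 5, node KMT: K={A} ∪ MT={G} → {A,G} (+1)
site 5, node KMTU: KMT={A,G} ∩ U={G} → {G} (+0)
site 6, node MT: M={A} ∪ T={G} → {A,G} (+1)
site 6, node KMT: K={T} ∪ MT={A,G} → {A,G,T} (+1)
site 6, node KMTU: KMT={A,G,T} ∩ U={A} → {A} (+0)
per-site changes: [2, 2, 2, 2, 2, 1, 2]; total = 13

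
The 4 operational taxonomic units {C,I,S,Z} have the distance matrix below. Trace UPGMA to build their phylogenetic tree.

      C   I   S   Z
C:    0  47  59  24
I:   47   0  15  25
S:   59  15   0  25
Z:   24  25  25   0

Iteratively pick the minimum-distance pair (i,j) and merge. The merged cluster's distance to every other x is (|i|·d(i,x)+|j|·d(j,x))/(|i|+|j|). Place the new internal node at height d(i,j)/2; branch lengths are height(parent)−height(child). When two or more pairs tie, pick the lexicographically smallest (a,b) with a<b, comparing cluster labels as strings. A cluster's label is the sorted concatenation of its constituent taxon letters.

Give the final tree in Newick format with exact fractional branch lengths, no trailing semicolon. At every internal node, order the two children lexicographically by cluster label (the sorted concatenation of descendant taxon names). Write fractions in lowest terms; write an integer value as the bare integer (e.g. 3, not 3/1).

1. join I+S (d=15) ⇒ IS; edges |I|=15/2, |S|=15/2
  updated: d(C,IS)=53, d(IS,Z)=25
2. join C+Z (d=24) ⇒ CZ; edges |C|=12, |Z|=12
  updated: d(CZ,IS)=39
3. join CZ+IS (d=39) ⇒ CISZ; edges |CZ|=15/2, |IS|=12
final tree: ((C:12,Z:12):15/2,(I:15/2,S:15/2):12)
total length: 117/2

((C:12,Z:12):15/2,(I:15/2,S:15/2):12)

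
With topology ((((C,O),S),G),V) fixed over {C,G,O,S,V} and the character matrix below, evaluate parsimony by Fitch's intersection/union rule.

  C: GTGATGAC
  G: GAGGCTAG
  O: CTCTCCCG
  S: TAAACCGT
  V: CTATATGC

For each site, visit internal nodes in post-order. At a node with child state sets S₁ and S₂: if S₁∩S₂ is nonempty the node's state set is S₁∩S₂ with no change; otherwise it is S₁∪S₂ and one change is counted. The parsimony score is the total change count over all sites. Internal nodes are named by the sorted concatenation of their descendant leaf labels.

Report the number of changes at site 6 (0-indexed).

CO@0: {G} ∪ {C} = {C,G} (union, +1)
COS@0: {C,G} ∪ {T} = {C,G,T} (union, +1)
CGOS@0: {C,G,T} ∩ {G} = {G} (intersection, +0)
CGOSV@0: {G} ∪ {C} = {C,G} (union, +1)
CO@1: {T} ∩ {T} = {T} (intersection, +0)
COS@1: {T} ∪ {A} = {A,T} (union, +1)
CGOS@1: {A,T} ∩ {A} = {A} (intersection, +0)
CGOSV@1: {A} ∪ {T} = {A,T} (union, +1)
CO@2: {G} ∪ {C} = {C,G} (union, +1)
COS@2: {C,G} ∪ {A} = {A,C,G} (union, +1)
CGOS@2: {A,C,G} ∩ {G} = {G} (intersection, +0)
CGOSV@2: {G} ∪ {A} = {A,G} (union, +1)
CO@3: {A} ∪ {T} = {A,T} (union, +1)
COS@3: {A,T} ∩ {A} = {A} (intersection, +0)
CGOS@3: {A} ∪ {G} = {A,G} (union, +1)
CGOSV@3: {A,G} ∪ {T} = {A,G,T} (union, +1)
CO@4: {T} ∪ {C} = {C,T} (union, +1)
COS@4: {C,T} ∩ {C} = {C} (intersection, +0)
CGOS@4: {C} ∩ {C} = {C} (intersection, +0)
CGOSV@4: {C} ∪ {A} = {A,C} (union, +1)
CO@5: {G} ∪ {C} = {C,G} (union, +1)
COS@5: {C,G} ∩ {C} = {C} (intersection, +0)
CGOS@5: {C} ∪ {T} = {C,T} (union, +1)
CGOSV@5: {C,T} ∩ {T} = {T} (intersection, +0)
CO@6: {A} ∪ {C} = {A,C} (union, +1)
COS@6: {A,C} ∪ {G} = {A,C,G} (union, +1)
CGOS@6: {A,C,G} ∩ {A} = {A} (intersection, +0)
CGOSV@6: {A} ∪ {G} = {A,G} (union, +1)
CO@7: {C} ∪ {G} = {C,G} (union, +1)
COS@7: {C,G} ∪ {T} = {C,G,T} (union, +1)
CGOS@7: {C,G,T} ∩ {G} = {G} (intersection, +0)
CGOSV@7: {G} ∪ {C} = {C,G} (union, +1)
per-site changes: [3, 2, 3, 3, 2, 2, 3, 3]; total = 21

3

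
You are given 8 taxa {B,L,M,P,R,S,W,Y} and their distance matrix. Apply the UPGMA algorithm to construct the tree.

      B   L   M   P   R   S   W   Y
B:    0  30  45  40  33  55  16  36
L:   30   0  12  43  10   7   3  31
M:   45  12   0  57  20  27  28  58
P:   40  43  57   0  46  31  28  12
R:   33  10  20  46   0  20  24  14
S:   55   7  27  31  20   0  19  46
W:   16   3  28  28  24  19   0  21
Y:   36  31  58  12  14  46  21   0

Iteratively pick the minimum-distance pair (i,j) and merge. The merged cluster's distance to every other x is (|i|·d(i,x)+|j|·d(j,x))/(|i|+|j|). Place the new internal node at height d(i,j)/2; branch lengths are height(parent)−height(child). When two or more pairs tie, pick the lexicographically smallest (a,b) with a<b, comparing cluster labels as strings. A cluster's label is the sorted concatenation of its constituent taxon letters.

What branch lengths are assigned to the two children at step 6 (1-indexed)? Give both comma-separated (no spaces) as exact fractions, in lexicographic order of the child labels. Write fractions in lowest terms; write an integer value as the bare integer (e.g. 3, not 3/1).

179/10,281/40

iteration 1: select L,W (d=3); attach at lengths (3/2, 3/2); label the merged cluster LW
  updated: d(B,LW)=23, d(LW,M)=20, d(LW,P)=71/2, d(LW,R)=17, d(LW,S)=13, d(LW,Y)=26
iteration 2: select P,Y (d=12); attach at lengths (6, 6); label the merged cluster PY
  updated: d(B,PY)=38, d(LW,PY)=123/4, d(M,PY)=115/2, d(PY,R)=30, d(PY,S)=77/2
iteration 3: select LW,S (d=13); attach at lengths (5, 13/2); label the merged cluster LSW
  updated: d(B,LSW)=101/3, d(LSW,M)=67/3, d(LSW,PY)=100/3, d(LSW,R)=18
iteration 4: select LSW,R (d=18); attach at lengths (5/2, 9); label the merged cluster LRSW
  updated: d(B,LRSW)=67/2, d(LRSW,M)=87/4, d(LRSW,PY)=65/2
iteration 5: select LRSW,M (d=87/4); attach at lengths (15/8, 87/8); label the merged cluster LMRSW
  updated: d(B,LMRSW)=179/5, d(LMRSW,PY)=75/2
iteration 6: select B,LMRSW (d=179/5); attach at lengths (179/10, 281/40); label the merged cluster BLMRSW
  updated: d(BLMRSW,PY)=451/12
iteration 7: select BLMRSW,PY (d=451/12); attach at lengths (107/120, 307/24); label the merged cluster BLMPRSWY
final tree: ((B:179/10,((((L:3/2,W:3/2):5,S:13/2):5/2,R:9):15/8,M:87/8):281/40):107/120,(P:6,Y:6):307/24)
total length: 10723/120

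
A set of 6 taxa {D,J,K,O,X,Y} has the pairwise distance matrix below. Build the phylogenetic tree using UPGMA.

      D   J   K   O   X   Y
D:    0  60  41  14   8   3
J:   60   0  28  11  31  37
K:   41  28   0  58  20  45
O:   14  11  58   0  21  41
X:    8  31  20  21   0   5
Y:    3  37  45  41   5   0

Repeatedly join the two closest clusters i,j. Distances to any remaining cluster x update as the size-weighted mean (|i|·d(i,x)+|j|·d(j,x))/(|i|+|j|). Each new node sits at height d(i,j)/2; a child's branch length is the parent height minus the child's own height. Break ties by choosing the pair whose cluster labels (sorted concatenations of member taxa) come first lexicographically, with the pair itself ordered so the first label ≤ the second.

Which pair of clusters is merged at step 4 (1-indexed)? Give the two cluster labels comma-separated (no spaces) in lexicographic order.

step 1: merge (D,Y) at d=3; branch lengths D→3/2, Y→3/2; new cluster DY
  updated: d(DY,J)=97/2, d(DY,K)=43, d(DY,O)=55/2, d(DY,X)=13/2
step 2: merge (DY,X) at d=13/2; branch lengths DY→7/4, X→13/4; new cluster DXY
  updated: d(DXY,J)=128/3, d(DXY,K)=106/3, d(DXY,O)=76/3
step 3: merge (J,O) at d=11; branch lengths J→11/2, O→11/2; new cluster JO
  updated: d(DXY,JO)=34, d(JO,K)=43
step 4: merge (DXY,JO) at d=34; branch lengths DXY→55/4, JO→23/2; new cluster DJOXY
  updated: d(DJOXY,K)=192/5
step 5: merge (DJOXY,K) at d=192/5; branch lengths DJOXY→11/5, K→96/5; new cluster DJKOXY
final tree: ((((D:3/2,Y:3/2):7/4,X:13/4):55/4,(J:11/2,O:11/2):23/2):11/5,K:96/5)
total length: 1313/20

DXY,JO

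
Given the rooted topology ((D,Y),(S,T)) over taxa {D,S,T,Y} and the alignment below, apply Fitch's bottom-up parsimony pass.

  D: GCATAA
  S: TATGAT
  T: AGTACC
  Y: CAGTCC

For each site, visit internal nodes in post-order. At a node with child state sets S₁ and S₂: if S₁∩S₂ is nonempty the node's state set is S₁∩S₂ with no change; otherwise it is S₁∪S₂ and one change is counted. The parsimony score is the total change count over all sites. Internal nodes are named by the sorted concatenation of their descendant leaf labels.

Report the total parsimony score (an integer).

DY@0: {G} ∪ {C} = {C,G} (union, +1)
ST@0: {T} ∪ {A} = {A,T} (union, +1)
DSTY@0: {C,G} ∪ {A,T} = {A,C,G,T} (union, +1)
DY@1: {C} ∪ {A} = {A,C} (union, +1)
ST@1: {A} ∪ {G} = {A,G} (union, +1)
DSTY@1: {A,C} ∩ {A,G} = {A} (intersection, +0)
DY@2: {A} ∪ {G} = {A,G} (union, +1)
ST@2: {T} ∩ {T} = {T} (intersection, +0)
DSTY@2: {A,G} ∪ {T} = {A,G,T} (union, +1)
DY@3: {T} ∩ {T} = {T} (intersection, +0)
ST@3: {G} ∪ {A} = {A,G} (union, +1)
DSTY@3: {T} ∪ {A,G} = {A,G,T} (union, +1)
DY@4: {A} ∪ {C} = {A,C} (union, +1)
ST@4: {A} ∪ {C} = {A,C} (union, +1)
DSTY@4: {A,C} ∩ {A,C} = {A,C} (intersection, +0)
DY@5: {A} ∪ {C} = {A,C} (union, +1)
ST@5: {T} ∪ {C} = {C,T} (union, +1)
DSTY@5: {A,C} ∩ {C,T} = {C} (intersection, +0)
per-site changes: [3, 2, 2, 2, 2, 2]; total = 13

13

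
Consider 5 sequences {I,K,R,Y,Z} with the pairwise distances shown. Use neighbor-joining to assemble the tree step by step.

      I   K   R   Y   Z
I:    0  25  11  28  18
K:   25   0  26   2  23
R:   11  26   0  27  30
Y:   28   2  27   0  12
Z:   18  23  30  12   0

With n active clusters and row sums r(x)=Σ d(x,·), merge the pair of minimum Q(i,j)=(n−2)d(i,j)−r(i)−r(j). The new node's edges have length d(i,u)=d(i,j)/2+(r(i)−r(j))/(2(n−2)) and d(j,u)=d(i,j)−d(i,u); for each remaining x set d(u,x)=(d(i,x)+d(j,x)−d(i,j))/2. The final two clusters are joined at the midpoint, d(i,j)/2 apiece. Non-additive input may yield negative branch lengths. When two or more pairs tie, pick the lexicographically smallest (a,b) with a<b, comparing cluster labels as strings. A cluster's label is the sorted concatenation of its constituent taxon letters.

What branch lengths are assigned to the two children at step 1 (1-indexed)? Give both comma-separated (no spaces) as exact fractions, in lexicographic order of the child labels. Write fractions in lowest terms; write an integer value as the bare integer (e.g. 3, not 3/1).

iteration 1: select I,R (d=11, Q=-143); attach at lengths (7/2, 15/2); label the merged cluster IR
  updated: d(IR,K)=20, d(IR,Y)=22, d(IR,Z)=37/2
iteration 2: select IR,Z (d=37/2, Q=-77); attach at lengths (11, 15/2); label the merged cluster IRZ
  updated: d(IRZ,K)=49/4, d(IRZ,Y)=31/4
iteration 3: select IRZ,K (d=49/4, Q=-22); attach at lengths (9, 13/4); label the merged cluster IKRZ
  updated: d(IKRZ,Y)=-5/4
iteration 4: select IKRZ,Y (d=-5/4); attach at lengths (-5/8, -5/8); label the merged cluster IKRYZ
final tree: ((((I:7/2,R:15/2):11,Z:15/2):9,K:13/4):-5/8,Y:-5/8)
total length: 81/2

7/2,15/2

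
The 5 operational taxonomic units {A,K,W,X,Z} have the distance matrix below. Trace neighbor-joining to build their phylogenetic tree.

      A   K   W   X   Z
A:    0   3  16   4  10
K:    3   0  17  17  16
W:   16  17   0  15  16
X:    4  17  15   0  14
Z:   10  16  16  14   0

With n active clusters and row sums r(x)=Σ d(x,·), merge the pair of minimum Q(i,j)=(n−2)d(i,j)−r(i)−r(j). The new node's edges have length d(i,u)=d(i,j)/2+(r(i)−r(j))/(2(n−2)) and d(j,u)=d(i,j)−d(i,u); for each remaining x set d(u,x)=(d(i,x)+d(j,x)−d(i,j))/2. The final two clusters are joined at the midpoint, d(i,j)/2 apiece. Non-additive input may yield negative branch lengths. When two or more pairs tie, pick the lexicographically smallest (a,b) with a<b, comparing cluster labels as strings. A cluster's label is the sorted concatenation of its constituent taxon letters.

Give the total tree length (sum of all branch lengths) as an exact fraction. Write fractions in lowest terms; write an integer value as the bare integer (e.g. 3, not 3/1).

1. join A+K (d=3, Q=-77) ⇒ AK; edges |A|=-11/6, |K|=29/6
  updated: d(AK,W)=15, d(AK,X)=9, d(AK,Z)=23/2
2. join AK+X (d=9, Q=-111/2) ⇒ AKX; edges |AK|=31/8, |X|=41/8
  updated: d(AKX,W)=21/2, d(AKX,Z)=33/4
3. join AKX+W (d=21/2, Q=-139/4) ⇒ AKWX; edges |AKX|=11/8, |W|=73/8
  updated: d(AKWX,Z)=55/8
4. join AKWX+Z (d=55/8) ⇒ AKWXZ; edges |AKWX|=55/16, |Z|=55/16
final tree: ((((A:-11/6,K:29/6):31/8,X:41/8):11/8,W:73/8):55/16,Z:55/16)
total length: 235/8

235/8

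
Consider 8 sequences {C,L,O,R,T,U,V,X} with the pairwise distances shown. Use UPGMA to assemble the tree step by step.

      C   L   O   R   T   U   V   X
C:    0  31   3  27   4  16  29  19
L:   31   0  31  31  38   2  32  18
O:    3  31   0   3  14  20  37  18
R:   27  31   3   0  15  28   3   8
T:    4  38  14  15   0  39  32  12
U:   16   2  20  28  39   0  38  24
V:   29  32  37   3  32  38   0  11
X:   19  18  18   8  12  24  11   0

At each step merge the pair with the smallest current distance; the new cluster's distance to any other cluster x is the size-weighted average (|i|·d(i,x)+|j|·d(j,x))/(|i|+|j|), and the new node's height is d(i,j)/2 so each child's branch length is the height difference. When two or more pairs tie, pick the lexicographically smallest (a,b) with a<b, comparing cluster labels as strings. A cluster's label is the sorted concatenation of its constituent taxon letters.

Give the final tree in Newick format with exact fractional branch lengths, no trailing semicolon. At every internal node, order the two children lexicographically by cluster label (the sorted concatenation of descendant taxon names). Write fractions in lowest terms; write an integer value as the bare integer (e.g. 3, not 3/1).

step 1: merge (L,U) at d=2; branch lengths L→1, U→1; new cluster LU
  updated: d(C,LU)=47/2, d(LU,O)=51/2, d(LU,R)=59/2, d(LU,T)=77/2, d(LU,V)=35, d(LU,X)=21
step 2: merge (C,O) at d=3; branch lengths C→3/2, O→3/2; new cluster CO
  updated: d(CO,LU)=49/2, d(CO,R)=15, d(CO,T)=9, d(CO,V)=33, d(CO,X)=37/2
step 3: merge (R,V) at d=3; branch lengths R→3/2, V→3/2; new cluster RV
  updated: d(CO,RV)=24, d(LU,RV)=129/4, d(RV,T)=47/2, d(RV,X)=19/2
step 4: merge (CO,T) at d=9; branch lengths CO→3, T→9/2; new cluster COT
  updated: d(COT,LU)=175/6, d(COT,RV)=143/6, d(COT,X)=49/3
step 5: merge (RV,X) at d=19/2; branch lengths RV→13/4, X→19/4; new cluster RVX
  updated: d(COT,RVX)=64/3, d(LU,RVX)=57/2
step 6: merge (COT,RVX) at d=64/3; branch lengths COT→37/6, RVX→71/12; new cluster CORTVX
  updated: d(CORTVX,LU)=173/6
step 7: merge (CORTVX,LU) at d=173/6; branch lengths CORTVX→15/4, LU→161/12; new cluster CLORTUVX
final tree: ((((C:3/2,O:3/2):3,T:9/2):37/6,((R:3/2,V:3/2):13/4,X:19/4):71/12):15/4,(L:1,U:1):161/12)
total length: 211/4

((((C:3/2,O:3/2):3,T:9/2):37/6,((R:3/2,V:3/2):13/4,X:19/4):71/12):15/4,(L:1,U:1):161/12)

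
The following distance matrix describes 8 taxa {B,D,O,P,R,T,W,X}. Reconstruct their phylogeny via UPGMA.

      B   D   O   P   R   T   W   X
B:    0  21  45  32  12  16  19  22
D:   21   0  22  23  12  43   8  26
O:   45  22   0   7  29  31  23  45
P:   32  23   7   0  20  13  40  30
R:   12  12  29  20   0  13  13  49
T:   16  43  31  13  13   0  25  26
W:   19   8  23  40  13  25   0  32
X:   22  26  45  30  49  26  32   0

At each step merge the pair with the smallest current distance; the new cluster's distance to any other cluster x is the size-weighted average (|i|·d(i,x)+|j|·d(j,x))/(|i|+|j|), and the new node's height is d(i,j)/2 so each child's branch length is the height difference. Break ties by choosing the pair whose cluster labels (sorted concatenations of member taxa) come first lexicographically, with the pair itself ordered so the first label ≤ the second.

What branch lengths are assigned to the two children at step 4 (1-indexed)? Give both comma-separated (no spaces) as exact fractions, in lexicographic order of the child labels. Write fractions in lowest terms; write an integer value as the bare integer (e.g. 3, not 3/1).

5/4,29/4

iteration 1: select O,P (d=7); attach at lengths (7/2, 7/2); label the merged cluster OP
  updated: d(B,OP)=77/2, d(D,OP)=45/2, d(OP,R)=49/2, d(OP,T)=22, d(OP,W)=63/2, d(OP,X)=75/2
iteration 2: select D,W (d=8); attach at lengths (4, 4); label the merged cluster DW
  updated: d(B,DW)=20, d(DW,OP)=27, d(DW,R)=25/2, d(DW,T)=34, d(DW,X)=29
iteration 3: select B,R (d=12); attach at lengths (6, 6); label the merged cluster BR
  updated: d(BR,DW)=65/4, d(BR,OP)=63/2, d(BR,T)=29/2, d(BR,X)=71/2
iteration 4: select BR,T (d=29/2); attach at lengths (5/4, 29/4); label the merged cluster BRT
  updated: d(BRT,DW)=133/6, d(BRT,OP)=85/3, d(BRT,X)=97/3
iteration 5: select BRT,DW (d=133/6); attach at lengths (23/6, 85/12); label the merged cluster BDRTW
  updated: d(BDRTW,OP)=139/5, d(BDRTW,X)=31
iteration 6: select BDRTW,OP (d=139/5); attach at lengths (169/60, 52/5); label the merged cluster BDOPRTW
  updated: d(BDOPRTW,X)=230/7
iteration 7: select BDOPRTW,X (d=230/7); attach at lengths (177/70, 115/7); label the merged cluster BDOPRTWX
final tree: (((((B:6,R:6):5/4,T:29/4):23/6,(D:4,W:4):85/12):169/60,(O:7/2,P:7/2):52/5):177/70,X:115/7)
total length: 8252/105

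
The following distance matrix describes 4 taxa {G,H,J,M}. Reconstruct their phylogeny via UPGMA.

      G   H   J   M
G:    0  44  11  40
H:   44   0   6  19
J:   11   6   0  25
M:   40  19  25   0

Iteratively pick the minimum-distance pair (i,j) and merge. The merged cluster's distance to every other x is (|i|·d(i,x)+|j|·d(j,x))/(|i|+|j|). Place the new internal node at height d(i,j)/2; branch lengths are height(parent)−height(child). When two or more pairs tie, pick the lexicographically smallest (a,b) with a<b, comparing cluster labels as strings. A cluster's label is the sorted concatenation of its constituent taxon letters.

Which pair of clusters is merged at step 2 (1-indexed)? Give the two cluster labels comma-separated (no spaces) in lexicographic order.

HJ,M

step 1: merge (H,J) at d=6; branch lengths H→3, J→3; new cluster HJ
  updated: d(G,HJ)=55/2, d(HJ,M)=22
step 2: merge (HJ,M) at d=22; branch lengths HJ→8, M→11; new cluster HJM
  updated: d(G,HJM)=95/3
step 3: merge (G,HJM) at d=95/3; branch lengths G→95/6, HJM→29/6; new cluster GHJM
final tree: (G:95/6,((H:3,J:3):8,M:11):29/6)
total length: 137/3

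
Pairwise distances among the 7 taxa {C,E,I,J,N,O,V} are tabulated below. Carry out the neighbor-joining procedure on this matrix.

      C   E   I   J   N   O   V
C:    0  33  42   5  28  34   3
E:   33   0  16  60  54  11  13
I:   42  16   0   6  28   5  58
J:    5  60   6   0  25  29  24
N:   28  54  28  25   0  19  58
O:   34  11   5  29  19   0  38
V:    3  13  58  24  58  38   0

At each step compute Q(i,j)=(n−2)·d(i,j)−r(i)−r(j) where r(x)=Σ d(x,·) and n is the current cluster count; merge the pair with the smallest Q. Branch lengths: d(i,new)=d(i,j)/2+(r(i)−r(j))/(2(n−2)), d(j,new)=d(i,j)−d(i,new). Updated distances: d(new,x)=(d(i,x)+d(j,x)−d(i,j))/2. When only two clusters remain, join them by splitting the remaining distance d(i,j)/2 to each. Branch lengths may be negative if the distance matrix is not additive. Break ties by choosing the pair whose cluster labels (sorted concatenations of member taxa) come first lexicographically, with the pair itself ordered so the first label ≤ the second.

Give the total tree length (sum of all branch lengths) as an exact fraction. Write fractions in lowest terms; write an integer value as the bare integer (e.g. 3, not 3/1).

551/8

1. join C+V (d=3, Q=-324) ⇒ CV; edges |C|=-17/5, |V|=32/5
  updated: d(CV,E)=43/2, d(CV,I)=97/2, d(CV,J)=13, d(CV,N)=83/2, d(CV,O)=69/2
2. join CV+J (d=13, Q=-240) ⇒ CJV; edges |CV|=39/4, |J|=13/4
  updated: d(CJV,E)=137/4, d(CJV,I)=83/4, d(CJV,N)=107/4, d(CJV,O)=101/4
3. join CJV+N (d=107/4, Q=-309/2) ⇒ CJNV; edges |CJV|=119/12, |N|=101/6
  updated: d(CJNV,E)=123/4, d(CJNV,I)=11, d(CJNV,O)=35/4
4. join CJNV+I (d=11, Q=-121/2) ⇒ CIJNV; edges |CJNV|=81/8, |I|=7/8
  updated: d(CIJNV,E)=143/8, d(CIJNV,O)=11/8
5. join CIJNV+E (d=143/8, Q=-121/4) ⇒ CEIJNV; edges |CIJNV|=33/8, |E|=55/4
  updated: d(CEIJNV,O)=-11/4
6. join CEIJNV+O (d=-11/4) ⇒ CEIJNOV; edges |CEIJNV|=-11/8, |O|=-11/8
final tree: ((((((C:-17/5,V:32/5):39/4,J:13/4):119/12,N:101/6):81/8,I:7/8):33/8,E:55/4):-11/8,O:-11/8)
total length: 551/8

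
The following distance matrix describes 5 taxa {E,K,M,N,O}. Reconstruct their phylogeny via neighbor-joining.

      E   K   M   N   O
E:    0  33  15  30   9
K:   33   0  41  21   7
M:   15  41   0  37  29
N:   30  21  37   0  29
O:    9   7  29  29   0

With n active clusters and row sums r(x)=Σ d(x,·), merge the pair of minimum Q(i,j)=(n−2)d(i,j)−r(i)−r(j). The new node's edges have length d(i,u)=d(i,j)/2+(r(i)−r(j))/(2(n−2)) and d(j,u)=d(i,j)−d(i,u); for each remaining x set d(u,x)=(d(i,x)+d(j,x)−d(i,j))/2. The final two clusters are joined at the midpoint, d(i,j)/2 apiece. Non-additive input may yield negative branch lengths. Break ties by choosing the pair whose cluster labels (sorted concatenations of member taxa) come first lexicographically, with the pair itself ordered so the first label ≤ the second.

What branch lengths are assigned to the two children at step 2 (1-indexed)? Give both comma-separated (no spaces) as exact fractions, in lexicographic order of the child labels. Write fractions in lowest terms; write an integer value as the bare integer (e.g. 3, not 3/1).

step 1: merge (E,M) at d=15, Q=-164; branch lengths E→5/3, M→40/3; new cluster EM
  updated: d(EM,K)=59/2, d(EM,N)=26, d(EM,O)=23/2
step 2: merge (EM,O) at d=23/2, Q=-183/2; branch lengths EM→85/8, O→7/8; new cluster EMO
  updated: d(EMO,K)=25/2, d(EMO,N)=87/4
step 3: merge (EMO,K) at d=25/2, Q=-221/4; branch lengths EMO→53/8, K→47/8; new cluster EKMO
  updated: d(EKMO,N)=121/8
step 4: merge (EKMO,N) at d=121/8; branch lengths EKMO→121/16, N→121/16; new cluster EKMNO
final tree: ((((E:5/3,M:40/3):85/8,O:7/8):53/8,K:47/8):121/16,N:121/16)
total length: 433/8

85/8,7/8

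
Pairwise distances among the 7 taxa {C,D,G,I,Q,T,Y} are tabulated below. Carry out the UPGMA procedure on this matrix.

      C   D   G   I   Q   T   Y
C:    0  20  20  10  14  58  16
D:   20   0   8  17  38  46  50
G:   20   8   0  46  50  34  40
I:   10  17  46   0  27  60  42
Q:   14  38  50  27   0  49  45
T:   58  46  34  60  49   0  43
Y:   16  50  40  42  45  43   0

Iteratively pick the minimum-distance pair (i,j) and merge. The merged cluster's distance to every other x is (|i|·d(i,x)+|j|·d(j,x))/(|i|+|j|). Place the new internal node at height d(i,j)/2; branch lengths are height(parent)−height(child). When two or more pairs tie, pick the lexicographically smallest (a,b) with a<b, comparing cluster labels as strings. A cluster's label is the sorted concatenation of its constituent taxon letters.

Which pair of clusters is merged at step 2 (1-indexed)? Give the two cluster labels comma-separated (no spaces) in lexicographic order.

C,I

1. join D+G (d=8) ⇒ DG; edges |D|=4, |G|=4
  updated: d(C,DG)=20, d(DG,I)=63/2, d(DG,Q)=44, d(DG,T)=40, d(DG,Y)=45
2. join C+I (d=10) ⇒ CI; edges |C|=5, |I|=5
  updated: d(CI,DG)=103/4, d(CI,Q)=41/2, d(CI,T)=59, d(CI,Y)=29
3. join CI+Q (d=41/2) ⇒ CIQ; edges |CI|=21/4, |Q|=41/4
  updated: d(CIQ,DG)=191/6, d(CIQ,T)=167/3, d(CIQ,Y)=103/3
4. join CIQ+DG (d=191/6) ⇒ CDGIQ; edges |CIQ|=17/3, |DG|=143/12
  updated: d(CDGIQ,T)=247/5, d(CDGIQ,Y)=193/5
5. join CDGIQ+Y (d=193/5) ⇒ CDGIQY; edges |CDGIQ|=203/60, |Y|=193/10
  updated: d(CDGIQY,T)=145/3
6. join CDGIQY+T (d=145/3) ⇒ CDGIQTY; edges |CDGIQY|=73/15, |T|=145/6
final tree: (((((C:5,I:5):21/4,Q:41/4):17/3,(D:4,G:4):143/12):203/60,Y:193/10):73/15,T:145/6)
total length: 514/5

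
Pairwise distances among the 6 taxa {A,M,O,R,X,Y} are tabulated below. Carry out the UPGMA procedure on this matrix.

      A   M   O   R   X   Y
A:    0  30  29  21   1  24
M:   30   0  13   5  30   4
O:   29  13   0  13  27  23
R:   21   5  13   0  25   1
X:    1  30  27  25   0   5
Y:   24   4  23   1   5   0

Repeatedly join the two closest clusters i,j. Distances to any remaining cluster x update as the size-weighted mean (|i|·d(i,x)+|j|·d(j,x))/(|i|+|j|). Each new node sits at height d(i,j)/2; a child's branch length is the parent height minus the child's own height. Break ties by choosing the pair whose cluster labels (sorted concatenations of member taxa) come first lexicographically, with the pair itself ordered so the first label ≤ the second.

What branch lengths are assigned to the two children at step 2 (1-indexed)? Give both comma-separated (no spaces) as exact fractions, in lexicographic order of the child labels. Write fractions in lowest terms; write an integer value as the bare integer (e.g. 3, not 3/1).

1/2,1/2

1. join A+X (d=1) ⇒ AX; edges |A|=1/2, |X|=1/2
  updated: d(AX,M)=30, d(AX,O)=28, d(AX,R)=23, d(AX,Y)=29/2
2. join R+Y (d=1) ⇒ RY; edges |R|=1/2, |Y|=1/2
  updated: d(AX,RY)=75/4, d(M,RY)=9/2, d(O,RY)=18
3. join M+RY (d=9/2) ⇒ MRY; edges |M|=9/4, |RY|=7/4
  updated: d(AX,MRY)=45/2, d(MRY,O)=49/3
4. join MRY+O (d=49/3) ⇒ MORY; edges |MRY|=71/12, |O|=49/6
  updated: d(AX,MORY)=191/8
5. join AX+MORY (d=191/8) ⇒ AMORXY; edges |AX|=183/16, |MORY|=181/48
final tree: ((A:1/2,X:1/2):183/16,((M:9/4,(R:1/2,Y:1/2):7/4):71/12,O:49/6):181/48)
total length: 847/24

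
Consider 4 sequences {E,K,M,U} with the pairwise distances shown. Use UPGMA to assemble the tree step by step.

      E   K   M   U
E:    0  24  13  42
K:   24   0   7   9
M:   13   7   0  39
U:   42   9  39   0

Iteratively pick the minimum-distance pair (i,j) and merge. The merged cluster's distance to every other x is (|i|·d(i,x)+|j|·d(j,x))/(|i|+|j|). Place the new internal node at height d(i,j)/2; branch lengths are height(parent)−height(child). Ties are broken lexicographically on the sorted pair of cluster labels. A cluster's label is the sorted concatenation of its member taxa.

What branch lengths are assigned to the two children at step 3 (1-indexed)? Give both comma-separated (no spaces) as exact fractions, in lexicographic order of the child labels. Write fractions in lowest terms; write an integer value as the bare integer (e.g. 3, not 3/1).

1. join K+M (d=7) ⇒ KM; edges |K|=7/2, |M|=7/2
  updated: d(E,KM)=37/2, d(KM,U)=24
2. join E+KM (d=37/2) ⇒ EKM; edges |E|=37/4, |KM|=23/4
  updated: d(EKM,U)=30
3. join EKM+U (d=30) ⇒ EKMU; edges |EKM|=23/4, |U|=15
final tree: ((E:37/4,(K:7/2,M:7/2):23/4):23/4,U:15)
total length: 171/4

23/4,15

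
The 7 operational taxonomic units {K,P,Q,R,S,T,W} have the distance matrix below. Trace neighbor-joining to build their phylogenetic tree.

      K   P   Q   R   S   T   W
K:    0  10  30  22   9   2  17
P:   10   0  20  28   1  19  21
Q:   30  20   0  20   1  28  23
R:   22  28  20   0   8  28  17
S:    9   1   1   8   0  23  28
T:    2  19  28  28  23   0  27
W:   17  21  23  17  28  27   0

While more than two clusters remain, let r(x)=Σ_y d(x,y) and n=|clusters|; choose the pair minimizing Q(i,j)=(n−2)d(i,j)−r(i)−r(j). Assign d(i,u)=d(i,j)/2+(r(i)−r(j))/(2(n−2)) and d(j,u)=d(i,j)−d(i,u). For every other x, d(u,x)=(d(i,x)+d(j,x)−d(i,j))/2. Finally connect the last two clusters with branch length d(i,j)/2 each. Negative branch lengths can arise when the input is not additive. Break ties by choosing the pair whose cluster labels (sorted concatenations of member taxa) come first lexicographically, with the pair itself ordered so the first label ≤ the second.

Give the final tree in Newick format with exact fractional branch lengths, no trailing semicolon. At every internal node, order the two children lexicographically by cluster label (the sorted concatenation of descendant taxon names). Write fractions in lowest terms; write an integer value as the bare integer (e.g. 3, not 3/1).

1. join K+T (d=2, Q=-207) ⇒ KT; edges |K|=-27/10, |T|=47/10
  updated: d(KT,P)=27/2, d(KT,Q)=28, d(KT,R)=24, d(KT,S)=15, d(KT,W)=21
2. join Q+S (d=1, Q=-141) ⇒ QS; edges |Q|=43/8, |S|=-35/8
  updated: d(KT,QS)=21, d(P,QS)=10, d(QS,R)=27/2, d(QS,W)=25
3. join R+W (d=17, Q=-231/2) ⇒ RW; edges |R|=33/4, |W|=35/4
  updated: d(KT,RW)=14, d(P,RW)=16, d(QS,RW)=43/4
4. join KT+RW (d=14, Q=-245/4) ⇒ KRTW; edges |KT|=143/16, |RW|=81/16
  updated: d(KRTW,P)=31/4, d(KRTW,QS)=71/8
5. join KRTW+P (d=31/4, Q=-213/8) ⇒ KPRTW; edges |KRTW|=53/16, |P|=71/16
  updated: d(KPRTW,QS)=89/16
6. join KPRTW+QS (d=89/16) ⇒ KPQRSTW; edges |KPRTW|=89/32, |QS|=89/32
final tree: ((((K:-27/10,T:47/10):143/16,(R:33/4,W:35/4):81/16):53/16,P:71/16):89/32,(Q:43/8,S:-35/8):89/32)
total length: 757/16

((((K:-27/10,T:47/10):143/16,(R:33/4,W:35/4):81/16):53/16,P:71/16):89/32,(Q:43/8,S:-35/8):89/32)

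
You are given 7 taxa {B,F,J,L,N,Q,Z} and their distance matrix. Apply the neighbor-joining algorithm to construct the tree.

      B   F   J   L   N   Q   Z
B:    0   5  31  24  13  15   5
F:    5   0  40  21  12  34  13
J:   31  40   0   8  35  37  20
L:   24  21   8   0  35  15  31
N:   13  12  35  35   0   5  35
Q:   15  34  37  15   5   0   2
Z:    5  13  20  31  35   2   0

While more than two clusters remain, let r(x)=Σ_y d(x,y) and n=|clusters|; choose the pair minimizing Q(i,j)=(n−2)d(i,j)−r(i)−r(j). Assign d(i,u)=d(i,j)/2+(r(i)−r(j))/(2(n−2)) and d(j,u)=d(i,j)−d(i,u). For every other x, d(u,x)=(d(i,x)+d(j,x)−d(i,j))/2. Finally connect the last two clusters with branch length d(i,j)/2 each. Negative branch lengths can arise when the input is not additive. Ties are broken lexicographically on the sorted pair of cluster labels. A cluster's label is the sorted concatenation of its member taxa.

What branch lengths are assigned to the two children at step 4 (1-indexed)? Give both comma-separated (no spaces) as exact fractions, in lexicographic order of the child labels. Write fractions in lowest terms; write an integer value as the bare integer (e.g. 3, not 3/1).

1. join J+L (d=8, Q=-265) ⇒ JL; edges |J|=77/10, |L|=3/10
  updated: d(B,JL)=47/2, d(F,JL)=53/2, d(JL,N)=31, d(JL,Q)=22, d(JL,Z)=43/2
2. join N+Q (d=5, Q=-154) ⇒ NQ; edges |N|=19/4, |Q|=1/4
  updated: d(B,NQ)=23/2, d(F,NQ)=41/2, d(JL,NQ)=24, d(NQ,Z)=16
3. join JL+NQ (d=24, Q=-191/2) ⇒ JLNQ; edges |JL|=191/12, |NQ|=97/12
  updated: d(B,JLNQ)=11/2, d(F,JLNQ)=23/2, d(JLNQ,Z)=27/4
4. join B+F (d=5, Q=-35) ⇒ BF; edges |B|=-1, |F|=6
  updated: d(BF,JLNQ)=6, d(BF,Z)=13/2
5. join BF+JLNQ (d=6, Q=-77/4) ⇒ BFJLNQ; edges |BF|=23/8, |JLNQ|=25/8
  updated: d(BFJLNQ,Z)=29/8
6. join BFJLNQ+Z (d=29/8) ⇒ BFJLNQZ; edges |BFJLNQ|=29/16, |Z|=29/16
final tree: (((B:-1,F:6):23/8,((J:77/10,L:3/10):191/12,(N:19/4,Q:1/4):97/12):25/8):29/16,Z:29/16)
total length: 413/8

-1,6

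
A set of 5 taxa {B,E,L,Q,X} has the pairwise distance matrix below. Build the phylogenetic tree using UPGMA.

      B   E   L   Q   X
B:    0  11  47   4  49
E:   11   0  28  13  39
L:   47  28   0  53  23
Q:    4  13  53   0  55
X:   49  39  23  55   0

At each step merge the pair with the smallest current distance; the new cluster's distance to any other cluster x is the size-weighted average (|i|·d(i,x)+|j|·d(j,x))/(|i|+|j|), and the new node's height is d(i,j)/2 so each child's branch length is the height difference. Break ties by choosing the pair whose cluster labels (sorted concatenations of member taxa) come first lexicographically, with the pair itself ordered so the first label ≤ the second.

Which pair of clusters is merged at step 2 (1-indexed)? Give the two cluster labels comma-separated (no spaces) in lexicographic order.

BQ,E

1. join B+Q (d=4) ⇒ BQ; edges |B|=2, |Q|=2
  updated: d(BQ,E)=12, d(BQ,L)=50, d(BQ,X)=52
2. join BQ+E (d=12) ⇒ BEQ; edges |BQ|=4, |E|=6
  updated: d(BEQ,L)=128/3, d(BEQ,X)=143/3
3. join L+X (d=23) ⇒ LX; edges |L|=23/2, |X|=23/2
  updated: d(BEQ,LX)=271/6
4. join BEQ+LX (d=271/6) ⇒ BELQX; edges |BEQ|=199/12, |LX|=133/12
final tree: (((B:2,Q:2):4,E:6):199/12,(L:23/2,X:23/2):133/12)
total length: 194/3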